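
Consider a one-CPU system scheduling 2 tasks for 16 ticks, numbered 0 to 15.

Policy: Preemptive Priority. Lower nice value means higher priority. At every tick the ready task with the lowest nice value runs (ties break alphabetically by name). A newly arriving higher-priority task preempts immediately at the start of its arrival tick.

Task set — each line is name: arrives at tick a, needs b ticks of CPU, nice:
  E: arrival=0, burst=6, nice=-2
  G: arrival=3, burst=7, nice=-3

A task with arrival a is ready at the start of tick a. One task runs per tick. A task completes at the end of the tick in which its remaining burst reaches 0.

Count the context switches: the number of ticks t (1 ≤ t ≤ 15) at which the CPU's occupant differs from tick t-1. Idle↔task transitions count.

t=0: ready={E} → run E
t=1: ready={E} → run E
t=2: ready={E} → run E
t=3: ready={E,G} → run G
t=4: ready={E,G} → run G
t=5: ready={E,G} → run G
t=6: ready={E,G} → run G
t=7: ready={E,G} → run G
t=8: ready={E,G} → run G
t=9: ready={E,G} → run G
t=10: ready={E} → run E
t=11: ready={E} → run E
t=12: ready={E} → run E
t=13: (idle)
t=14: (idle)
t=15: (idle)

context switches = 3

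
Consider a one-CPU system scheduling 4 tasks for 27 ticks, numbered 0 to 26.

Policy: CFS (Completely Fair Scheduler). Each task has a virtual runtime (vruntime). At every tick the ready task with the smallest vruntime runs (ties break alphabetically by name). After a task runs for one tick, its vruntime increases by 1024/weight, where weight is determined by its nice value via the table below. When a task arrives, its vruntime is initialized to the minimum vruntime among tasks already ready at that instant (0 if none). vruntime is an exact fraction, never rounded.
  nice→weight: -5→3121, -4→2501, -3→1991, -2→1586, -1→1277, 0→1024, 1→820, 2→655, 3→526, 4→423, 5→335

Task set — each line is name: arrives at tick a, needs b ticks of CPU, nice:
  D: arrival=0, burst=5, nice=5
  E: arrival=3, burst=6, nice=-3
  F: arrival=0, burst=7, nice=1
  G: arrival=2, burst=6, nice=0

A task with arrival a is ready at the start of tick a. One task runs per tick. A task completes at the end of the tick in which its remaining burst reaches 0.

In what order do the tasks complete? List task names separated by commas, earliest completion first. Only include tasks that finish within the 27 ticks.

t=0: vr[D=0 F=0] → run D
t=1: vr[D=1024/335 F=0] → run F
t=2: vr[D=1024/335 F=256/205 G=256/205] → run F
t=3: vr[D=1024/335 E=256/205 F=512/205 G=256/205] → run E
t=4: vr[D=1024/335 E=719616/408155 F=512/205 G=256/205] → run G
t=5: vr[D=1024/335 E=719616/408155 F=512/205 G=461/205] → run E
t=6: vr[D=1024/335 E=929536/408155 F=512/205 G=461/205] → run G
t=7: vr[D=1024/335 E=929536/408155 F=512/205 G=666/205] → run E
t=8: vr[D=1024/335 E=1139456/408155 F=512/205 G=666/205] → run F
t=9: vr[D=1024/335 E=1139456/408155 F=768/205 G=666/205] → run E
t=10: vr[D=1024/335 E=1349376/408155 F=768/205 G=666/205] → run D
t=11: vr[D=2048/335 E=1349376/408155 F=768/205 G=666/205] → run G
t=12: vr[D=2048/335 E=1349376/408155 F=768/205 G=871/205] → run E
t=13: vr[D=2048/335 E=1559296/408155 F=768/205 G=871/205] → run F
t=14: vr[D=2048/335 E=1559296/408155 F=1024/205 G=871/205] → run E
t=15: vr[D=2048/335 F=1024/205 G=871/205] → run G
t=16: vr[D=2048/335 F=1024/205 G=1076/205] → run F
t=17: vr[D=2048/335 F=256/41 G=1076/205] → run G
t=18: vr[D=2048/335 F=256/41 G=1281/205] → run D
t=19: vr[D=3072/335 F=256/41 G=1281/205] → run F
t=20: vr[D=3072/335 F=1536/205 G=1281/205] → run G
t=21: vr[D=3072/335 F=1536/205] → run F
t=22: vr[D=3072/335] → run D
t=23: vr[D=4096/335] → run D
t=24: (idle)
t=25: (idle)
t=26: (idle)

completion order = E, G, F, D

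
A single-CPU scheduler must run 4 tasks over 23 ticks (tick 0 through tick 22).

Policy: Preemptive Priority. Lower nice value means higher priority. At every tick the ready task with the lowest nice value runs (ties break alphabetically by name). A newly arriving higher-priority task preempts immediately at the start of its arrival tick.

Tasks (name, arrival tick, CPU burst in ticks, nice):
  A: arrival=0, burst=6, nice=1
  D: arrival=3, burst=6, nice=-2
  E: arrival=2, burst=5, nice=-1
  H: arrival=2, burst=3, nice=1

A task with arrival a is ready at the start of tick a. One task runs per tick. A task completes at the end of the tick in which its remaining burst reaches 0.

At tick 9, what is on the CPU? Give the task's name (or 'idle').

running at tick 9 = E

t=0: ready={A} → run A
t=1: ready={A} → run A
t=2: ready={A,E,H} → run E
t=3: ready={A,D,E,H} → run D
t=4: ready={A,D,E,H} → run D
t=5: ready={A,D,E,H} → run D
t=6: ready={A,D,E,H} → run D
t=7: ready={A,D,E,H} → run D
t=8: ready={A,D,E,H} → run D
t=9: ready={A,E,H} → run E
t=10: ready={A,E,H} → run E
t=11: ready={A,E,H} → run E
t=12: ready={A,E,H} → run E
t=13: ready={A,H} → run A
t=14: ready={A,H} → run A
t=15: ready={A,H} → run A
t=16: ready={A,H} → run A
t=17: ready={H} → run H
t=18: ready={H} → run H
t=19: ready={H} → run H
t=20: (idle)
t=21: (idle)
t=22: (idle)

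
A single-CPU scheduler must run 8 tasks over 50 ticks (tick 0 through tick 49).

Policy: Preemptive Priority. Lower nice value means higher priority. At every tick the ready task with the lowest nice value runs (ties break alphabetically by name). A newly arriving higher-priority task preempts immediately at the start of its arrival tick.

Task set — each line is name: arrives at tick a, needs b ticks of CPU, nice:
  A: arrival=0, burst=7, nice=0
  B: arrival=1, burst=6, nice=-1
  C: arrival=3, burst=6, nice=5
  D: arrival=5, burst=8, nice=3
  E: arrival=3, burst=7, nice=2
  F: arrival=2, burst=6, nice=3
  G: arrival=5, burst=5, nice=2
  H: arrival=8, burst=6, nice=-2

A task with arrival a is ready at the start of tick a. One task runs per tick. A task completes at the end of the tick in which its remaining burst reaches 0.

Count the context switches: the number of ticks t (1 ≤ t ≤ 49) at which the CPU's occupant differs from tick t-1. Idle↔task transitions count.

t=0: ready={A} → run A
t=1: ready={A,B} → run B
t=2: ready={A,B,F} → run B
t=3: ready={A,B,C,E,F} → run B
t=4: ready={A,B,C,E,F} → run B
t=5: ready={A,B,C,D,E,F,G} → run B
t=6: ready={A,B,C,D,E,F,G} → run B
t=7: ready={A,C,D,E,F,G} → run A
t=8: ready={A,C,D,E,F,G,H} → run H
t=9: ready={A,C,D,E,F,G,H} → run H
t=10: ready={A,C,D,E,F,G,H} → run H
t=11: ready={A,C,D,E,F,G,H} → run H
t=12: ready={A,C,D,E,F,G,H} → run H
t=13: ready={A,C,D,E,F,G,H} → run H
t=14: ready={A,C,D,E,F,G} → run A
t=15: ready={A,C,D,E,F,G} → run A
t=16: ready={A,C,D,E,F,G} → run A
t=17: ready={A,C,D,E,F,G} → run A
t=18: ready={A,C,D,E,F,G} → run A
t=19: ready={C,D,E,F,G} → run E
t=20: ready={C,D,E,F,G} → run E
t=21: ready={C,D,E,F,G} → run E
t=22: ready={C,D,E,F,G} → run E
t=23: ready={C,D,E,F,G} → run E
t=24: ready={C,D,E,F,G} → run E
t=25: ready={C,D,E,F,G} → run E
t=26: ready={C,D,F,G} → run G
t=27: ready={C,D,F,G} → run G
t=28: ready={C,D,F,G} → run G
t=29: ready={C,D,F,G} → run G
t=30: ready={C,D,F,G} → run G
t=31: ready={C,D,F} → run D
t=32: ready={C,D,F} → run D
t=33: ready={C,D,F} → run D
t=34: ready={C,D,F} → run D
t=35: ready={C,D,F} → run D
t=36: ready={C,D,F} → run D
t=37: ready={C,D,F} → run D
t=38: ready={C,D,F} → run D
t=39: ready={C,F} → run F
t=40: ready={C,F} → run F
t=41: ready={C,F} → run F
t=42: ready={C,F} → run F
t=43: ready={C,F} → run F
t=44: ready={C,F} → run F
t=45: ready={C} → run C
t=46: ready={C} → run C
t=47: ready={C} → run C
t=48: ready={C} → run C
t=49: ready={C} → run C

context switches = 9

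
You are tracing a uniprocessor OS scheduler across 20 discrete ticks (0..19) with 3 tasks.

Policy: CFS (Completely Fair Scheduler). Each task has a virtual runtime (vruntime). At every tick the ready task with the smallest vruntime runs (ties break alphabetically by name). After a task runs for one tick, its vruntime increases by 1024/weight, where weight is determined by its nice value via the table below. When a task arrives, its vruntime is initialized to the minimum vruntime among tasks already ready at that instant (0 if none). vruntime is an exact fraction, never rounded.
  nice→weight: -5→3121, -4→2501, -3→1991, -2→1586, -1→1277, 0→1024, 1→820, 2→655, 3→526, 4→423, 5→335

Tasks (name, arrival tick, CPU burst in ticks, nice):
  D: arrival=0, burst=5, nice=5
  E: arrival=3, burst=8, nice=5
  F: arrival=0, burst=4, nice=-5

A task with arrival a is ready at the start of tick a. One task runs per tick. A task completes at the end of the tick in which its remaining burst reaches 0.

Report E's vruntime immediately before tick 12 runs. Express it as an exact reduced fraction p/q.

t=0: vr[D=0 F=0] → run D
t=1: vr[D=1024/335 F=0] → run F
t=2: vr[D=1024/335 F=1024/3121] → run F
t=3: vr[D=1024/335 E=2048/3121 F=2048/3121] → run E
t=4: vr[D=1024/335 E=3881984/1045535 F=2048/3121] → run F
t=5: vr[D=1024/335 E=3881984/1045535 F=3072/3121] → run F
t=6: vr[D=1024/335 E=3881984/1045535] → run D
t=7: vr[D=2048/335 E=3881984/1045535] → run E
t=8: vr[D=2048/335 E=7077888/1045535] → run D
t=9: vr[D=3072/335 E=7077888/1045535] → run E
t=10: vr[D=3072/335 E=10273792/1045535] → run D
t=11: vr[D=4096/335 E=10273792/1045535] → run E
t=12: vr[D=4096/335 E=13469696/1045535] → run D
t=13: vr[E=13469696/1045535] → run E
t=14: vr[E=3333120/209107] → run E
t=15: vr[E=19861504/1045535] → run E
t=16: vr[E=23057408/1045535] → run E
t=17: (idle)
t=18: (idle)
t=19: (idle)

vruntime(E, start of tick 12) = 13469696/1045535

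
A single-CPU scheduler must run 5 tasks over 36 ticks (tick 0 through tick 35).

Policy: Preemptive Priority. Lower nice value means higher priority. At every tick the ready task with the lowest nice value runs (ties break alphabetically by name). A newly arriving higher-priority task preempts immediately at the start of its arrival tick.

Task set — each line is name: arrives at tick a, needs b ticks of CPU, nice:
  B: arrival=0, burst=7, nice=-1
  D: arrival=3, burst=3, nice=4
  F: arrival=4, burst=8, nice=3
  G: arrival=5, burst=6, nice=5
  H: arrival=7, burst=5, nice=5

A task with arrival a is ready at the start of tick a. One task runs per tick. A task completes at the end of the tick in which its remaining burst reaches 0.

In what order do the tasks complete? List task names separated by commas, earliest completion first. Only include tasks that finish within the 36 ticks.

completion order = B, F, D, G, H

t=0: ready={B} → run B
t=1: ready={B} → run B
t=2: ready={B} → run B
t=3: ready={B,D} → run B
t=4: ready={B,D,F} → run B
t=5: ready={B,D,F,G} → run B
t=6: ready={B,D,F,G} → run B
t=7: ready={D,F,G,H} → run F
t=8: ready={D,F,G,H} → run F
t=9: ready={D,F,G,H} → run F
t=10: ready={D,F,G,H} → run F
t=11: ready={D,F,G,H} → run F
t=12: ready={D,F,G,H} → run F
t=13: ready={D,F,G,H} → run F
t=14: ready={D,F,G,H} → run F
t=15: ready={D,G,H} → run D
t=16: ready={D,G,H} → run D
t=17: ready={D,G,H} → run D
t=18: ready={G,H} → run G
t=19: ready={G,H} → run G
t=20: ready={G,H} → run G
t=21: ready={G,H} → run G
t=22: ready={G,H} → run G
t=23: ready={G,H} → run G
t=24: ready={H} → run H
t=25: ready={H} → run H
t=26: ready={H} → run H
t=27: ready={H} → run H
t=28: ready={H} → run H
t=29: (idle)
t=30: (idle)
t=31: (idle)
t=32: (idle)
t=33: (idle)
t=34: (idle)
t=35: (idle)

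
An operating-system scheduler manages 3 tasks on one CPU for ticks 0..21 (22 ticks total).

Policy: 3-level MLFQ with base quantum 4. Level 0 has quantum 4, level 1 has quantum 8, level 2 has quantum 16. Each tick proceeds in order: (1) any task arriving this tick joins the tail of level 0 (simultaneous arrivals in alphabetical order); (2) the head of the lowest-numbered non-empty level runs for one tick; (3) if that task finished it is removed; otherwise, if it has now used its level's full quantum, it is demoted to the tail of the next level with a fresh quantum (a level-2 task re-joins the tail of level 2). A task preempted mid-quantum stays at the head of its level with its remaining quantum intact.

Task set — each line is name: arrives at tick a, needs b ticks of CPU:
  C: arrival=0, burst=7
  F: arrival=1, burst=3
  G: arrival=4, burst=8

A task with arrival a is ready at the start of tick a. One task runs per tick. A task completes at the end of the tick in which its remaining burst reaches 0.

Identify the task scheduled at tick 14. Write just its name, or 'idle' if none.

running at tick 14 = G

t=0: L0/L1/L2 = C/-/- → run C
t=1: L0/L1/L2 = CF/-/- → run C
t=2: L0/L1/L2 = CF/-/- → run C
t=3: L0/L1/L2 = CF/-/- → run C
t=4: L0/L1/L2 = FG/C/- → run F
t=5: L0/L1/L2 = FG/C/- → run F
t=6: L0/L1/L2 = FG/C/- → run F
t=7: L0/L1/L2 = G/C/- → run G
t=8: L0/L1/L2 = G/C/- → run G
t=9: L0/L1/L2 = G/C/- → run G
t=10: L0/L1/L2 = G/C/- → run G
t=11: L0/L1/L2 = -/CG/- → run C
t=12: L0/L1/L2 = -/CG/- → run C
t=13: L0/L1/L2 = -/CG/- → run C
t=14: L0/L1/L2 = -/G/- → run G
t=15: L0/L1/L2 = -/G/- → run G
t=16: L0/L1/L2 = -/G/- → run G
t=17: L0/L1/L2 = -/G/- → run G
t=18: (idle)
t=19: (idle)
t=20: (idle)
t=21: (idle)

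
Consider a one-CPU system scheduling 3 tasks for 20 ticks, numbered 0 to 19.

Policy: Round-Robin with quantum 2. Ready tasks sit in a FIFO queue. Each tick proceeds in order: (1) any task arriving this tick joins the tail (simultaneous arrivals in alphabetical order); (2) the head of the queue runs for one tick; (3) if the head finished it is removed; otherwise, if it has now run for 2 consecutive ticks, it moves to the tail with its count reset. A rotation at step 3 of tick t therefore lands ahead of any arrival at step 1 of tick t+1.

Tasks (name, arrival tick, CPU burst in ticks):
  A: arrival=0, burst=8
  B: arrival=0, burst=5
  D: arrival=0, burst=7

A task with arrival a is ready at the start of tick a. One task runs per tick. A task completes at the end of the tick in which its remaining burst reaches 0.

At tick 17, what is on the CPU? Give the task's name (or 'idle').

t=0: queue=[A,B,D] q_used=0 → run A
t=1: queue=[A,B,D] q_used=1 → run A
t=2: queue=[B,D,A] q_used=0 → run B
t=3: queue=[B,D,A] q_used=1 → run B
t=4: queue=[D,A,B] q_used=0 → run D
t=5: queue=[D,A,B] q_used=1 → run D
t=6: queue=[A,B,D] q_used=0 → run A
t=7: queue=[A,B,D] q_used=1 → run A
t=8: queue=[B,D,A] q_used=0 → run B
t=9: queue=[B,D,A] q_used=1 → run B
t=10: queue=[D,A,B] q_used=0 → run D
t=11: queue=[D,A,B] q_used=1 → run D
t=12: queue=[A,B,D] q_used=0 → run A
t=13: queue=[A,B,D] q_used=1 → run A
t=14: queue=[B,D,A] q_used=0 → run B
t=15: queue=[D,A] q_used=0 → run D
t=16: queue=[D,A] q_used=1 → run D
t=17: queue=[A,D] q_used=0 → run A
t=18: queue=[A,D] q_used=1 → run A
t=19: queue=[D] q_used=0 → run D

running at tick 17 = A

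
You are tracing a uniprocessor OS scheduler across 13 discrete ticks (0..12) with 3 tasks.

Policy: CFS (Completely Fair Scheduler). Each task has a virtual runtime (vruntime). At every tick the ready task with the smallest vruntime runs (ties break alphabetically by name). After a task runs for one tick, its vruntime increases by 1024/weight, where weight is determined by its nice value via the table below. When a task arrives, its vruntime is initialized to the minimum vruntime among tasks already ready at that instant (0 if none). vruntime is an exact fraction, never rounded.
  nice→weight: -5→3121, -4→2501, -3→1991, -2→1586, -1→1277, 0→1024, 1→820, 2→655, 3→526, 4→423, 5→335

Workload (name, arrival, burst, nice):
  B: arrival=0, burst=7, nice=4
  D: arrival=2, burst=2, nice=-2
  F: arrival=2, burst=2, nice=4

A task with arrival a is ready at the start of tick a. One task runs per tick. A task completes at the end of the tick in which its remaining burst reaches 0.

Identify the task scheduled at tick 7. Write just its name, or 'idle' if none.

t=0: vr[B=0] → run B
t=1: vr[B=1024/423] → run B
t=2: vr[B=2048/423 D=2048/423 F=2048/423] → run B
t=3: vr[B=1024/141 D=2048/423 F=2048/423] → run D
t=4: vr[B=1024/141 D=1840640/335439 F=2048/423] → run F
t=5: vr[B=1024/141 D=1840640/335439 F=1024/141] → run D
t=6: vr[B=1024/141 F=1024/141] → run B
t=7: vr[B=4096/423 F=1024/141] → run F
t=8: vr[B=4096/423] → run B
t=9: vr[B=5120/423] → run B
t=10: vr[B=2048/141] → run B
t=11: (idle)
t=12: (idle)

running at tick 7 = F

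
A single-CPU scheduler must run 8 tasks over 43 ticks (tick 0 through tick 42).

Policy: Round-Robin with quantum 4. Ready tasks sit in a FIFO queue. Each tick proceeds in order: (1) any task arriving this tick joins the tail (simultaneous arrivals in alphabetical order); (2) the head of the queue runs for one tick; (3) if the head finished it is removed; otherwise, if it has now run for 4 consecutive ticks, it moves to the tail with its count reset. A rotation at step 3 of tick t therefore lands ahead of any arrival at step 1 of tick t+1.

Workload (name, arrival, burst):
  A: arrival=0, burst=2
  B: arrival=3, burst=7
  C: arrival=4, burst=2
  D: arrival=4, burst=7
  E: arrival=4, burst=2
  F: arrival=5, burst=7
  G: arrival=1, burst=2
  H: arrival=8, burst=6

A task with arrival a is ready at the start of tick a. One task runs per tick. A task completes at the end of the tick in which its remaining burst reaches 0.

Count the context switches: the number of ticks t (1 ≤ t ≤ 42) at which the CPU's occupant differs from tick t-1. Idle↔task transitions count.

t=0: queue=[A] q_used=0 → run A
t=1: queue=[A,G] q_used=1 → run A
t=2: queue=[G] q_used=0 → run G
t=3: queue=[G,B] q_used=1 → run G
t=4: queue=[B,C,D,E] q_used=0 → run B
t=5: queue=[B,C,D,E,F] q_used=1 → run B
t=6: queue=[B,C,D,E,F] q_used=2 → run B
t=7: queue=[B,C,D,E,F] q_used=3 → run B
t=8: queue=[C,D,E,F,B,H] q_used=0 → run C
t=9: queue=[C,D,E,F,B,H] q_used=1 → run C
t=10: queue=[D,E,F,B,H] q_used=0 → run D
t=11: queue=[D,E,F,B,H] q_used=1 → run D
t=12: queue=[D,E,F,B,H] q_used=2 → run D
t=13: queue=[D,E,F,B,H] q_used=3 → run D
t=14: queue=[E,F,B,H,D] q_used=0 → run E
t=15: queue=[E,F,B,H,D] q_used=1 → run E
t=16: queue=[F,B,H,D] q_used=0 → run F
t=17: queue=[F,B,H,D] q_used=1 → run F
t=18: queue=[F,B,H,D] q_used=2 → run F
t=19: queue=[F,B,H,D] q_used=3 → run F
t=20: queue=[B,H,D,F] q_used=0 → run B
t=21: queue=[B,H,D,F] q_used=1 → run B
t=22: queue=[B,H,D,F] q_used=2 → run B
t=23: queue=[H,D,F] q_used=0 → run H
t=24: queue=[H,D,F] q_used=1 → run H
t=25: queue=[H,D,F] q_used=2 → run H
t=26: queue=[H,D,F] q_used=3 → run H
t=27: queue=[D,F,H] q_used=0 → run D
t=28: queue=[D,F,H] q_used=1 → run D
t=29: queue=[D,F,H] q_used=2 → run D
t=30: queue=[F,H] q_used=0 → run F
t=31: queue=[F,H] q_used=1 → run F
t=32: queue=[F,H] q_used=2 → run F
t=33: queue=[H] q_used=0 → run H
t=34: queue=[H] q_used=1 → run H
t=35: (idle)
t=36: (idle)
t=37: (idle)
t=38: (idle)
t=39: (idle)
t=40: (idle)
t=41: (idle)
t=42: (idle)

context switches = 12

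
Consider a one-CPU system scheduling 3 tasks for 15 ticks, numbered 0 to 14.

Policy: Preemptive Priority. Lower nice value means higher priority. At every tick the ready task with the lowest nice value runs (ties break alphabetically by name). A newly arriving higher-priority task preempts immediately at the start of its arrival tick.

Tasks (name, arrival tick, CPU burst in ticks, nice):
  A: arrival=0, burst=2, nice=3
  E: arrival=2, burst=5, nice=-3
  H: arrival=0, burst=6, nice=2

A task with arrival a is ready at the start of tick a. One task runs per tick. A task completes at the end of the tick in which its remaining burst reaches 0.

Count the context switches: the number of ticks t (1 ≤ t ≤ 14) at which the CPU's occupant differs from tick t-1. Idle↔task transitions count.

t=0: ready={A,H} → run H
t=1: ready={A,H} → run H
t=2: ready={A,E,H} → run E
t=3: ready={A,E,H} → run E
t=4: ready={A,E,H} → run E
t=5: ready={A,E,H} → run E
t=6: ready={A,E,H} → run E
t=7: ready={A,H} → run H
t=8: ready={A,H} → run H
t=9: ready={A,H} → run H
t=10: ready={A,H} → run H
t=11: ready={A} → run A
t=12: ready={A} → run A
t=13: (idle)
t=14: (idle)

context switches = 4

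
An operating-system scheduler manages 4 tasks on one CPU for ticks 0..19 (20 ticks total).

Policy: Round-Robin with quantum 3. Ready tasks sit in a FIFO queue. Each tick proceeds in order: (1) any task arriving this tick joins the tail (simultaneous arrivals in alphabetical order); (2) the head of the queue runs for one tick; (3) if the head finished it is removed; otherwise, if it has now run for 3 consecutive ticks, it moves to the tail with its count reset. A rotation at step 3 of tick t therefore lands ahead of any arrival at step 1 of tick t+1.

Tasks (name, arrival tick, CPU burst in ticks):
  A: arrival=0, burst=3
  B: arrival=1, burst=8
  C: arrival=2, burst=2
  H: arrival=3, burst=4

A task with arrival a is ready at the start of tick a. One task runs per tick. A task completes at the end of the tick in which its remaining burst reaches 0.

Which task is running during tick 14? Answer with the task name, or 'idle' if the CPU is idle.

running at tick 14 = H

t=0: queue=[A] q_used=0 → run A
t=1: queue=[A,B] q_used=1 → run A
t=2: queue=[A,B,C] q_used=2 → run A
t=3: queue=[B,C,H] q_used=0 → run B
t=4: queue=[B,C,H] q_used=1 → run B
t=5: queue=[B,C,H] q_used=2 → run B
t=6: queue=[C,H,B] q_used=0 → run C
t=7: queue=[C,H,B] q_used=1 → run C
t=8: queue=[H,B] q_used=0 → run H
t=9: queue=[H,B] q_used=1 → run H
t=10: queue=[H,B] q_used=2 → run H
t=11: queue=[B,H] q_used=0 → run B
t=12: queue=[B,H] q_used=1 → run B
t=13: queue=[B,H] q_used=2 → run B
t=14: queue=[H,B] q_used=0 → run H
t=15: queue=[B] q_used=0 → run B
t=16: queue=[B] q_used=1 → run B
t=17: (idle)
t=18: (idle)
t=19: (idle)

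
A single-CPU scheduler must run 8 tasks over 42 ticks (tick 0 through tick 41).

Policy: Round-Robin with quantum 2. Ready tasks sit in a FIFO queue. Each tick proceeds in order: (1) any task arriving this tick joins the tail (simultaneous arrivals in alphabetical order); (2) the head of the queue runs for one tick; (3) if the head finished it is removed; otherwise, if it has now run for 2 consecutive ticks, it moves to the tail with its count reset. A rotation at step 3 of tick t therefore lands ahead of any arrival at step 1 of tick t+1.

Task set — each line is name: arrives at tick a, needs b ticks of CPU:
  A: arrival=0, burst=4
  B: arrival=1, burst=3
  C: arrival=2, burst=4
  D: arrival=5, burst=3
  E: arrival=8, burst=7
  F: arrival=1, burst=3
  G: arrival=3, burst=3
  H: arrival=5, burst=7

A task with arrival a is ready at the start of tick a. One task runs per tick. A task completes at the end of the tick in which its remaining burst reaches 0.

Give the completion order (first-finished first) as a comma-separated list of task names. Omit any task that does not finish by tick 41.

t=0: queue=[A] q_used=0 → run A
t=1: queue=[A,B,F] q_used=1 → run A
t=2: queue=[B,F,A,C] q_used=0 → run B
t=3: queue=[B,F,A,C,G] q_used=1 → run B
t=4: queue=[F,A,C,G,B] q_used=0 → run F
t=5: queue=[F,A,C,G,B,D,H] q_used=1 → run F
t=6: queue=[A,C,G,B,D,H,F] q_used=0 → run A
t=7: queue=[A,C,G,B,D,H,F] q_used=1 → run A
t=8: queue=[C,G,B,D,H,F,E] q_used=0 → run C
t=9: queue=[C,G,B,D,H,F,E] q_used=1 → run C
t=10: queue=[G,B,D,H,F,E,C] q_used=0 → run G
t=11: queue=[G,B,D,H,F,E,C] q_used=1 → run G
t=12: queue=[B,D,H,F,E,C,G] q_used=0 → run B
t=13: queue=[D,H,F,E,C,G] q_used=0 → run D
t=14: queue=[D,H,F,E,C,G] q_used=1 → run D
t=15: queue=[H,F,E,C,G,D] q_used=0 → run H
t=16: queue=[H,F,E,C,G,D] q_used=1 → run H
t=17: queue=[F,E,C,G,D,H] q_used=0 → run F
t=18: queue=[E,C,G,D,H] q_used=0 → run E
t=19: queue=[E,C,G,D,H] q_used=1 → run E
t=20: queue=[C,G,D,H,E] q_used=0 → run C
t=21: queue=[C,G,D,H,E] q_used=1 → run C
t=22: queue=[G,D,H,E] q_used=0 → run G
t=23: queue=[D,H,E] q_used=0 → run D
t=24: queue=[H,E] q_used=0 → run H
t=25: queue=[H,E] q_used=1 → run H
t=26: queue=[E,H] q_used=0 → run E
t=27: queue=[E,H] q_used=1 → run E
t=28: queue=[H,E] q_used=0 → run H
t=29: queue=[H,E] q_used=1 → run H
t=30: queue=[E,H] q_used=0 → run E
t=31: queue=[E,H] q_used=1 → run E
t=32: queue=[H,E] q_used=0 → run H
t=33: queue=[E] q_used=0 → run E
t=34: (idle)
t=35: (idle)
t=36: (idle)
t=37: (idle)
t=38: (idle)
t=39: (idle)
t=40: (idle)
t=41: (idle)

completion order = A, B, F, C, G, D, H, E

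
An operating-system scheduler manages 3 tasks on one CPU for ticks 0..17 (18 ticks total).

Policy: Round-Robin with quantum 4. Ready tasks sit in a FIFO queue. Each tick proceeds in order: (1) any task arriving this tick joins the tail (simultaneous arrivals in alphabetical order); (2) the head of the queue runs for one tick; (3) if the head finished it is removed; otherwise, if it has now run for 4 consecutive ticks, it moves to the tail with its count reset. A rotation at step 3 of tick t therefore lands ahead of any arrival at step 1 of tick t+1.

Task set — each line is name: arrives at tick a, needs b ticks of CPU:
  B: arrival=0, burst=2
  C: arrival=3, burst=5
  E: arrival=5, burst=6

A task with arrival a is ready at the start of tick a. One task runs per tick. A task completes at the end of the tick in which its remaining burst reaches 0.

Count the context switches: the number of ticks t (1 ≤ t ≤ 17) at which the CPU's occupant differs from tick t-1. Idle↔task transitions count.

context switches = 6

t=0: queue=[B] q_used=0 → run B
t=1: queue=[B] q_used=1 → run B
t=2: (idle)
t=3: queue=[C] q_used=0 → run C
t=4: queue=[C] q_used=1 → run C
t=5: queue=[C,E] q_used=2 → run C
t=6: queue=[C,E] q_used=3 → run C
t=7: queue=[E,C] q_used=0 → run E
t=8: queue=[E,C] q_used=1 → run E
t=9: queue=[E,C] q_used=2 → run E
t=10: queue=[E,C] q_used=3 → run E
t=11: queue=[C,E] q_used=0 → run C
t=12: queue=[E] q_used=0 → run E
t=13: queue=[E] q_used=1 → run E
t=14: (idle)
t=15: (idle)
t=16: (idle)
t=17: (idle)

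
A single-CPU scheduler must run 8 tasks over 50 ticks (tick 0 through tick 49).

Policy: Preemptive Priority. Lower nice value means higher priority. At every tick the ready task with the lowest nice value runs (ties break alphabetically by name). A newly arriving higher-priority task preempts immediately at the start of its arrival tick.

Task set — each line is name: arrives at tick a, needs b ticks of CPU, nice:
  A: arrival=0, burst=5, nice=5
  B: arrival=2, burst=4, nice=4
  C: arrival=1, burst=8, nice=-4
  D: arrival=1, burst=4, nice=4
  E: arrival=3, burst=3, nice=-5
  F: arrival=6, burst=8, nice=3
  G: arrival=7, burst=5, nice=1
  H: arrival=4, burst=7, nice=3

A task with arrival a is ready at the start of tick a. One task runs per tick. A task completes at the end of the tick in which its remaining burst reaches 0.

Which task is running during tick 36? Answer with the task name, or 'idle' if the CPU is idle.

t=0: ready={A} → run A
t=1: ready={A,C,D} → run C
t=2: ready={A,B,C,D} → run C
t=3: ready={A,B,C,D,E} → run E
t=4: ready={A,B,C,D,E,H} → run E
t=5: ready={A,B,C,D,E,H} → run E
t=6: ready={A,B,C,D,F,H} → run C
t=7: ready={A,B,C,D,F,G,H} → run C
t=8: ready={A,B,C,D,F,G,H} → run C
t=9: ready={A,B,C,D,F,G,H} → run C
t=10: ready={A,B,C,D,F,G,H} → run C
t=11: ready={A,B,C,D,F,G,H} → run C
t=12: ready={A,B,D,F,G,H} → run G
t=13: ready={A,B,D,F,G,H} → run G
t=14: ready={A,B,D,F,G,H} → run G
t=15: ready={A,B,D,F,G,H} → run G
t=16: ready={A,B,D,F,G,H} → run G
t=17: ready={A,B,D,F,H} → run F
t=18: ready={A,B,D,F,H} → run F
t=19: ready={A,B,D,F,H} → run F
t=20: ready={A,B,D,F,H} → run F
t=21: ready={A,B,D,F,H} → run F
t=22: ready={A,B,D,F,H} → run F
t=23: ready={A,B,D,F,H} → run F
t=24: ready={A,B,D,F,H} → run F
t=25: ready={A,B,D,H} → run H
t=26: ready={A,B,D,H} → run H
t=27: ready={A,B,D,H} → run H
t=28: ready={A,B,D,H} → run H
t=29: ready={A,B,D,H} → run H
t=30: ready={A,B,D,H} → run H
t=31: ready={A,B,D,H} → run H
t=32: ready={A,B,D} → run B
t=33: ready={A,B,D} → run B
t=34: ready={A,B,D} → run B
t=35: ready={A,B,D} → run B
t=36: ready={A,D} → run D
t=37: ready={A,D} → run D
t=38: ready={A,D} → run D
t=39: ready={A,D} → run D
t=40: ready={A} → run A
t=41: ready={A} → run A
t=42: ready={A} → run A
t=43: ready={A} → run A
t=44: (idle)
t=45: (idle)
t=46: (idle)
t=47: (idle)
t=48: (idle)
t=49: (idle)

running at tick 36 = D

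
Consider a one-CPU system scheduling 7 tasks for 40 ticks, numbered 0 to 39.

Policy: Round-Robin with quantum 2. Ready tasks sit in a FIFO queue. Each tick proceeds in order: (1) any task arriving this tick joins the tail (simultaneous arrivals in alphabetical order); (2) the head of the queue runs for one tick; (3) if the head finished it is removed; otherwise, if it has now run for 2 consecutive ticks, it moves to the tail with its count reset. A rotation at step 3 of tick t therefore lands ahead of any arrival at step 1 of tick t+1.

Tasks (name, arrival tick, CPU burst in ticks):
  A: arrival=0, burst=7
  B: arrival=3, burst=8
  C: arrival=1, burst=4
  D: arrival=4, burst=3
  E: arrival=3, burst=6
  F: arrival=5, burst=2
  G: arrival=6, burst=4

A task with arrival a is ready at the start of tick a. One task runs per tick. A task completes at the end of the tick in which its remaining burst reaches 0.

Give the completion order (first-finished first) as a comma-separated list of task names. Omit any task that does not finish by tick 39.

t=0: queue=[A] q_used=0 → run A
t=1: queue=[A,C] q_used=1 → run A
t=2: queue=[C,A] q_used=0 → run C
t=3: queue=[C,A,B,E] q_used=1 → run C
t=4: queue=[A,B,E,C,D] q_used=0 → run A
t=5: queue=[A,B,E,C,D,F] q_used=1 → run A
t=6: queue=[B,E,C,D,F,A,G] q_used=0 → run B
t=7: queue=[B,E,C,D,F,A,G] q_used=1 → run B
t=8: queue=[E,C,D,F,A,G,B] q_used=0 → run E
t=9: queue=[E,C,D,F,A,G,B] q_used=1 → run E
t=10: queue=[C,D,F,A,G,B,E] q_used=0 → run C
t=11: queue=[C,D,F,A,G,B,E] q_used=1 → run C
t=12: queue=[D,F,A,G,B,E] q_used=0 → run D
t=13: queue=[D,F,A,G,B,E] q_used=1 → run D
t=14: queue=[F,A,G,B,E,D] q_used=0 → run F
t=15: queue=[F,A,G,B,E,D] q_used=1 → run F
t=16: queue=[A,G,B,E,D] q_used=0 → run A
t=17: queue=[A,G,B,E,D] q_used=1 → run A
t=18: queue=[G,B,E,D,A] q_used=0 → run G
t=19: queue=[G,B,E,D,A] q_used=1 → run G
t=20: queue=[B,E,D,A,G] q_used=0 → run B
t=21: queue=[B,E,D,A,G] q_used=1 → run B
t=22: queue=[E,D,A,G,B] q_used=0 → run E
t=23: queue=[E,D,A,G,B] q_used=1 → run E
t=24: queue=[D,A,G,B,E] q_used=0 → run D
t=25: queue=[A,G,B,E] q_used=0 → run A
t=26: queue=[G,B,E] q_used=0 → run G
t=27: queue=[G,B,E] q_used=1 → run G
t=28: queue=[B,E] q_used=0 → run B
t=29: queue=[B,E] q_used=1 → run B
t=30: queue=[E,B] q_used=0 → run E
t=31: queue=[E,B] q_used=1 → run E
t=32: queue=[B] q_used=0 → run B
t=33: queue=[B] q_used=1 → run B
t=34: (idle)
t=35: (idle)
t=36: (idle)
t=37: (idle)
t=38: (idle)
t=39: (idle)

completion order = C, F, D, A, G, E, B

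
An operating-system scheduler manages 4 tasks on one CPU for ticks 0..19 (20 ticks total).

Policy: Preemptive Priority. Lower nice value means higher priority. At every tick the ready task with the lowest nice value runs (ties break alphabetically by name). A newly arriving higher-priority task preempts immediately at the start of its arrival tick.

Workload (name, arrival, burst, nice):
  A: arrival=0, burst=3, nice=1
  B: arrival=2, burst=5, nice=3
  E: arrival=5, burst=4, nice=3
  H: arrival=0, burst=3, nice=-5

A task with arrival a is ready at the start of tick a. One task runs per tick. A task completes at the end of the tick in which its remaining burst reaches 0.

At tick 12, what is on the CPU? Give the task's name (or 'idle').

t=0: ready={A,H} → run H
t=1: ready={A,H} → run H
t=2: ready={A,B,H} → run H
t=3: ready={A,B} → run A
t=4: ready={A,B} → run A
t=5: ready={A,B,E} → run A
t=6: ready={B,E} → run B
t=7: ready={B,E} → run B
t=8: ready={B,E} → run B
t=9: ready={B,E} → run B
t=10: ready={B,E} → run B
t=11: ready={E} → run E
t=12: ready={E} → run E
t=13: ready={E} → run E
t=14: ready={E} → run E
t=15: (idle)
t=16: (idle)
t=17: (idle)
t=18: (idle)
t=19: (idle)

running at tick 12 = E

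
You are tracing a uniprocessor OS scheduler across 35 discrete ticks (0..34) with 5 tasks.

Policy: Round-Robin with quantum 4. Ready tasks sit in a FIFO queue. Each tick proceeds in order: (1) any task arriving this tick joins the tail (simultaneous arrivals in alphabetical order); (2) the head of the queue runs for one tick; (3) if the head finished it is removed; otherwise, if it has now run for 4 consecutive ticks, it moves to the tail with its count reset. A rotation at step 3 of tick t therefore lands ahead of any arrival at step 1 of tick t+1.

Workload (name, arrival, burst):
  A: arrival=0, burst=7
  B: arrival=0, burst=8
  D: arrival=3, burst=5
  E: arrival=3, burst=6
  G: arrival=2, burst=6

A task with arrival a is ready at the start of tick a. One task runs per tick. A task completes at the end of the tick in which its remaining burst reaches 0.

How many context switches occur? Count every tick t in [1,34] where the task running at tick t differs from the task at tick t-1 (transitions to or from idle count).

context switches = 10

t=0: queue=[A,B] q_used=0 → run A
t=1: queue=[A,B] q_used=1 → run A
t=2: queue=[A,B,G] q_used=2 → run A
t=3: queue=[A,B,G,D,E] q_used=3 → run A
t=4: queue=[B,G,D,E,A] q_used=0 → run B
t=5: queue=[B,G,D,E,A] q_used=1 → run B
t=6: queue=[B,G,D,E,A] q_used=2 → run B
t=7: queue=[B,G,D,E,A] q_used=3 → run B
t=8: queue=[G,D,E,A,B] q_used=0 → run G
t=9: queue=[G,D,E,A,B] q_used=1 → run G
t=10: queue=[G,D,E,A,B] q_used=2 → run G
t=11: queue=[G,D,E,A,B] q_used=3 → run G
t=12: queue=[D,E,A,B,G] q_used=0 → run D
t=13: queue=[D,E,A,B,G] q_used=1 → run D
t=14: queue=[D,E,A,B,G] q_used=2 → run D
t=15: queue=[D,E,A,B,G] q_used=3 → run D
t=16: queue=[E,A,B,G,D] q_used=0 → run E
t=17: queue=[E,A,B,G,D] q_used=1 → run E
t=18: queue=[E,A,B,G,D] q_used=2 → run E
t=19: queue=[E,A,B,G,D] q_used=3 → run E
t=20: queue=[A,B,G,D,E] q_used=0 → run A
t=21: queue=[A,B,G,D,E] q_used=1 → run A
t=22: queue=[A,B,G,D,E] q_used=2 → run A
t=23: queue=[B,G,D,E] q_used=0 → run B
t=24: queue=[B,G,D,E] q_used=1 → run B
t=25: queue=[B,G,D,E] q_used=2 → run B
t=26: queue=[B,G,D,E] q_used=3 → run B
t=27: queue=[G,D,E] q_used=0 → run G
t=28: queue=[G,D,E] q_used=1 → run G
t=29: queue=[D,E] q_used=0 → run D
t=30: queue=[E] q_used=0 → run E
t=31: queue=[E] q_used=1 → run E
t=32: (idle)
t=33: (idle)
t=34: (idle)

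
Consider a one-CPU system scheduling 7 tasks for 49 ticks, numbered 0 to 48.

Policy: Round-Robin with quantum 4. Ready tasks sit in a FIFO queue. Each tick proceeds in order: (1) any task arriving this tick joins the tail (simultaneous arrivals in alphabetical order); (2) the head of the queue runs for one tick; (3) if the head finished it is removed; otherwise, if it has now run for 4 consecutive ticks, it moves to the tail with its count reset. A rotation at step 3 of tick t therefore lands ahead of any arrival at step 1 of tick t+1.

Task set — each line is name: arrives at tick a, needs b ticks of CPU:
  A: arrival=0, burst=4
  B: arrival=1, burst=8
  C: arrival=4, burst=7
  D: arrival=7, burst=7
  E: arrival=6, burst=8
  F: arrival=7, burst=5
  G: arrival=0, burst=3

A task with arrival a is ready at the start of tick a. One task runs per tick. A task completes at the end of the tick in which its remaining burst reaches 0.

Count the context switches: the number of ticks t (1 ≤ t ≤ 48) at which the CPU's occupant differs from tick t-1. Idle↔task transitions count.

t=0: queue=[A,G] q_used=0 → run A
t=1: queue=[A,G,B] q_used=1 → run A
t=2: queue=[A,G,B] q_used=2 → run A
t=3: queue=[A,G,B] q_used=3 → run A
t=4: queue=[G,B,C] q_used=0 → run G
t=5: queue=[G,B,C] q_used=1 → run G
t=6: queue=[G,B,C,E] q_used=2 → run G
t=7: queue=[B,C,E,D,F] q_used=0 → run B
t=8: queue=[B,C,E,D,F] q_used=1 → run B
t=9: queue=[B,C,E,D,F] q_used=2 → run B
t=10: queue=[B,C,E,D,F] q_used=3 → run B
t=11: queue=[C,E,D,F,B] q_used=0 → run C
t=12: queue=[C,E,D,F,B] q_used=1 → run C
t=13: queue=[C,E,D,F,B] q_used=2 → run C
t=14: queue=[C,E,D,F,B] q_used=3 → run C
t=15: queue=[E,D,F,B,C] q_used=0 → run E
t=16: queue=[E,D,F,B,C] q_used=1 → run E
t=17: queue=[E,D,F,B,C] q_used=2 → run E
t=18: queue=[E,D,F,B,C] q_used=3 → run E
t=19: queue=[D,F,B,C,E] q_used=0 → run D
t=20: queue=[D,F,B,C,E] q_used=1 → run D
t=21: queue=[D,F,B,C,E] q_used=2 → run D
t=22: queue=[D,F,B,C,E] q_used=3 → run D
t=23: queue=[F,B,C,E,D] q_used=0 → run F
t=24: queue=[F,B,C,E,D] q_used=1 → run F
t=25: queue=[F,B,C,E,D] q_used=2 → run F
t=26: queue=[F,B,C,E,D] q_used=3 → run F
t=27: queue=[B,C,E,D,F] q_used=0 → run B
t=28: queue=[B,C,E,D,F] q_used=1 → run B
t=29: queue=[B,C,E,D,F] q_used=2 → run B
t=30: queue=[B,C,E,D,F] q_used=3 → run B
t=31: queue=[C,E,D,F] q_used=0 → run C
t=32: queue=[C,E,D,F] q_used=1 → run C
t=33: queue=[C,E,D,F] q_used=2 → run C
t=34: queue=[E,D,F] q_used=0 → run E
t=35: queue=[E,D,F] q_used=1 → run E
t=36: queue=[E,D,F] q_used=2 → run E
t=37: queue=[E,D,F] q_used=3 → run E
t=38: queue=[D,F] q_used=0 → run D
t=39: queue=[D,F] q_used=1 → run D
t=40: queue=[D,F] q_used=2 → run D
t=41: queue=[F] q_used=0 → run F
t=42: (idle)
t=43: (idle)
t=44: (idle)
t=45: (idle)
t=46: (idle)
t=47: (idle)
t=48: (idle)

context switches = 12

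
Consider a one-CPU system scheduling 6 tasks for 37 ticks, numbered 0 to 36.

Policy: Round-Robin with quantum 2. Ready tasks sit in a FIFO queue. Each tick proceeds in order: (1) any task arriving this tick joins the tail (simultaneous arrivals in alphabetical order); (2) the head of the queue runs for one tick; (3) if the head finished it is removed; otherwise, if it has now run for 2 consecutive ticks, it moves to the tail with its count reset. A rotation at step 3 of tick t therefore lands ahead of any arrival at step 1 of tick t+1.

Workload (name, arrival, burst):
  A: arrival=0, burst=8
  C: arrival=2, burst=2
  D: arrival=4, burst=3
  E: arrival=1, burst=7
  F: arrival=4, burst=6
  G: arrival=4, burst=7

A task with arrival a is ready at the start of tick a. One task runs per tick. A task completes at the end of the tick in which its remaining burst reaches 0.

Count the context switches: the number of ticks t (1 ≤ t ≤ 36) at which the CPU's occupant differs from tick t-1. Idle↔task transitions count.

context switches = 17

t=0: queue=[A] q_used=0 → run A
t=1: queue=[A,E] q_used=1 → run A
t=2: queue=[E,A,C] q_used=0 → run E
t=3: queue=[E,A,C] q_used=1 → run E
t=4: queue=[A,C,E,D,F,G] q_used=0 → run A
t=5: queue=[A,C,E,D,F,G] q_used=1 → run A
t=6: queue=[C,E,D,F,G,A] q_used=0 → run C
t=7: queue=[C,E,D,F,G,A] q_used=1 → run C
t=8: queue=[E,D,F,G,A] q_used=0 → run E
t=9: queue=[E,D,F,G,A] q_used=1 → run E
t=10: queue=[D,F,G,A,E] q_used=0 → run D
t=11: queue=[D,F,G,A,E] q_used=1 → run D
t=12: queue=[F,G,A,E,D] q_used=0 → run F
t=13: queue=[F,G,A,E,D] q_used=1 → run F
t=14: queue=[G,A,E,D,F] q_used=0 → run G
t=15: queue=[G,A,E,D,F] q_used=1 → run G
t=16: queue=[A,E,D,F,G] q_used=0 → run A
t=17: queue=[A,E,D,F,G] q_used=1 → run A
t=18: queue=[E,D,F,G,A] q_used=0 → run E
t=19: queue=[E,D,F,G,A] q_used=1 → run E
t=20: queue=[D,F,G,A,E] q_used=0 → run D
t=21: queue=[F,G,A,E] q_used=0 → run F
t=22: queue=[F,G,A,E] q_used=1 → run F
t=23: queue=[G,A,E,F] q_used=0 → run G
t=24: queue=[G,A,E,F] q_used=1 → run G
t=25: queue=[A,E,F,G] q_used=0 → run A
t=26: queue=[A,E,F,G] q_used=1 → run A
t=27: queue=[E,F,G] q_used=0 → run E
t=28: queue=[F,G] q_used=0 → run F
t=29: queue=[F,G] q_used=1 → run F
t=30: queue=[G] q_used=0 → run G
t=31: queue=[G] q_used=1 → run G
t=32: queue=[G] q_used=0 → run G
t=33: (idle)
t=34: (idle)
t=35: (idle)
t=36: (idle)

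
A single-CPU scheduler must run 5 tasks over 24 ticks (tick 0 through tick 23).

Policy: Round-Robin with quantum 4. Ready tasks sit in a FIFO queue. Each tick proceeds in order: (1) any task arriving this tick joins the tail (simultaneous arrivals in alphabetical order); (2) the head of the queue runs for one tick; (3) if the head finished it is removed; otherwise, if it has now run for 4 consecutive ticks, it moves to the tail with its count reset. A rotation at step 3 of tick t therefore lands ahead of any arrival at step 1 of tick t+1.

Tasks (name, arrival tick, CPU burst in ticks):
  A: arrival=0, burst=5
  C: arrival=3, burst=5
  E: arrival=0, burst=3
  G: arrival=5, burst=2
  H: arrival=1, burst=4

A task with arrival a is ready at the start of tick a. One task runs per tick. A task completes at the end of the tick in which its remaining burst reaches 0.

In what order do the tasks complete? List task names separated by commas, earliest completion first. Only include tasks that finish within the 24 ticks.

t=0: queue=[A,E] q_used=0 → run A
t=1: queue=[A,E,H] q_used=1 → run A
t=2: queue=[A,E,H] q_used=2 → run A
t=3: queue=[A,E,H,C] q_used=3 → run A
t=4: queue=[E,H,C,A] q_used=0 → run E
t=5: queue=[E,H,C,A,G] q_used=1 → run E
t=6: queue=[E,H,C,A,G] q_used=2 → run E
t=7: queue=[H,C,A,G] q_used=0 → run H
t=8: queue=[H,C,A,G] q_used=1 → run H
t=9: queue=[H,C,A,G] q_used=2 → run H
t=10: queue=[H,C,A,G] q_used=3 → run H
t=11: queue=[C,A,G] q_used=0 → run C
t=12: queue=[C,A,G] q_used=1 → run C
t=13: queue=[C,A,G] q_used=2 → run C
t=14: queue=[C,A,G] q_used=3 → run C
t=15: queue=[A,G,C] q_used=0 → run A
t=16: queue=[G,C] q_used=0 → run G
t=17: queue=[G,C] q_used=1 → run G
t=18: queue=[C] q_used=0 → run C
t=19: (idle)
t=20: (idle)
t=21: (idle)
t=22: (idle)
t=23: (idle)

completion order = E, H, A, G, C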